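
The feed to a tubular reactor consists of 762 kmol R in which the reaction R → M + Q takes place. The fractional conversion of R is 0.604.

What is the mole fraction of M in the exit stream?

0.377

R reacted = 0.604 × 762 = 460.2 kmol; ν_R = −1, so ξ = 460.2/1 = 460.2 kmol.
Outlet amounts (n = n₀ + ν ξ):
  R: 762 − 1(460.2) = 301.8
  M: 0 + 1(460.2) = 460.2
  Q: 0 + 1(460.2) = 460.2
Total out = 1222 kmol; y_M = 460.2 / 1222 = 0.3766.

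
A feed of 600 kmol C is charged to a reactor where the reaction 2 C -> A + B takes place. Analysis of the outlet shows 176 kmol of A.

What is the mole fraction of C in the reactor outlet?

For A: n = n₀ + 1ξ → 176 = 0 + 1ξ, giving ξ = 176 kmol.
Outlet amounts (n = n₀ + ν ξ):
  C: 600 − 2(176) = 248
  A: 0 + 1(176) = 176
  B: 0 + 1(176) = 176
Total out = 600 kmol; y_C = 248 / 600 = 0.4133.

0.413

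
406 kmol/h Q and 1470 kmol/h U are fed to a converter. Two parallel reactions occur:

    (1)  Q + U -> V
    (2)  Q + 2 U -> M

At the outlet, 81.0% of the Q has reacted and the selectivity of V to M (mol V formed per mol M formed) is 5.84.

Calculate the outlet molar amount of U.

1090 kmol/h

Conversion of Q: Q consumed = 0.81 × 406 = 328.9 kmol/h = 1ξ₁ + 1ξ₂.
Selectivity: 1ξ₁ / (1ξ₂) = 5.84 → ξ₁ = 5.84 ξ₂.
Substitute: (1·5.84 + 1) ξ₂ = 328.9 → ξ₂ = 48.08 kmol/h, ξ₁ = 280.8 kmol/h.
Outlet amounts (n = n₀ + Σ ν·ξ):
  Q: 406 − 1(280.8) − 1(48.08) = 77.14
  U: 1470 − 1(280.8) − 2(48.08) = 1093
  V: 0 + 1(280.8) = 280.8
  M: 0 + 1(48.08) = 48.08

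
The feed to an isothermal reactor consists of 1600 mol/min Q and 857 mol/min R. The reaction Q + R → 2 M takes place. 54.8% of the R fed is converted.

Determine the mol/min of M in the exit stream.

939 mol/min

R reacted = 0.548 × 857 = 469.6 mol/min; ν_R = −1, so ξ = 469.6/1 = 469.6 mol/min.
Outlet amounts (n = n₀ + ν ξ):
  Q: 1600 − 1(469.6) = 1130
  R: 857 − 1(469.6) = 387.4
  M: 0 + 2(469.6) = 939.3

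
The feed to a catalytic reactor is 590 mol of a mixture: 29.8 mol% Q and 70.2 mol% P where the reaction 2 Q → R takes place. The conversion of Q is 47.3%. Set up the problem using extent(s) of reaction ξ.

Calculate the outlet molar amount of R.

41.6 mol

Q reacted = 0.473 × 175.8 = 83.16 mol; ν_Q = −2, so ξ = 83.16/2 = 41.58 mol.
Outlet amounts (n = n₀ + ν ξ):
  Q: 175.8 − 2(41.58) = 92.66
  R: 0 + 1(41.58) = 41.58
  P: 414.2 (inert)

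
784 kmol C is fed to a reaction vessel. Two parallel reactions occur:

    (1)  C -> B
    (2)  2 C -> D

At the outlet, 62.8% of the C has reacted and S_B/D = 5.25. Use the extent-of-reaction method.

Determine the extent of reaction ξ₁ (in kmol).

Conversion of C: C consumed = 0.628 × 784 = 492.4 kmol = 1ξ₁ + 2ξ₂.
Selectivity: 1ξ₁ / (1ξ₂) = 5.25 → ξ₁ = 5.25 ξ₂.
Substitute: (1·5.25 + 2) ξ₂ = 492.4 → ξ₂ = 67.91 kmol, ξ₁ = 356.5 kmol.
Outlet amounts (n = n₀ + Σ ν·ξ):
  C: 784 − 1(356.5) − 2(67.91) = 291.6
  B: 0 + 1(356.5) = 356.5
  D: 0 + 1(67.91) = 67.91

ξ₁ = 357 kmol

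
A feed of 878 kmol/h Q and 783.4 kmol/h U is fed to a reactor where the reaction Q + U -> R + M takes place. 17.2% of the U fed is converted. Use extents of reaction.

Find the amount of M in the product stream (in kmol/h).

135 kmol/h

U reacted = 0.172 × 783.4 = 134.7 kmol/h; ν_U = −1, so ξ = 134.7/1 = 134.7 kmol/h.
Outlet amounts (n = n₀ + ν ξ):
  Q: 878 − 1(134.7) = 743.3
  U: 783.4 − 1(134.7) = 648.7
  R: 0 + 1(134.7) = 134.7
  M: 0 + 1(134.7) = 134.7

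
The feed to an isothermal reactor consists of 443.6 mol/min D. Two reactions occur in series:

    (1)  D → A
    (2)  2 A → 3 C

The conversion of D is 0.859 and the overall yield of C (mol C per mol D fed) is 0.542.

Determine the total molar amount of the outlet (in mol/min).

524 mol/min

Conversion of D: D consumed = 1ξ₁ = 0.859 × 443.6 → ξ₁ = 381.1 mol/min.
Yield of C: 3ξ₂ / 443.6 = 0.542 → ξ₂ = 80.14 mol/min.
Outlet amounts (n = n₀ + Σ ν·ξ):
  D: 443.6 − 1(381.1) = 62.55
  A: 0 + 1(381.1) − 2(80.14) = 220.8
  C: 0 + 3(80.14) = 240.4
Total out = 62.55 + 220.8 + 240.4 = 523.7 mol/min.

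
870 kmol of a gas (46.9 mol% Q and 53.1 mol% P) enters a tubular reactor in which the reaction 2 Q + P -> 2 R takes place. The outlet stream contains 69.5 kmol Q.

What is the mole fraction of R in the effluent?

0.483

For Q: n = n₀ − 2ξ → 69.5 = 408 − 2ξ, giving ξ = 169.3 kmol.
Outlet amounts (n = n₀ + ν ξ):
  Q: 408 − 2(169.3) = 69.5
  P: 462 − 1(169.3) = 292.7
  R: 0 + 2(169.3) = 338.5
Total out = 700.7 kmol; y_R = 338.5 / 700.7 = 0.4831.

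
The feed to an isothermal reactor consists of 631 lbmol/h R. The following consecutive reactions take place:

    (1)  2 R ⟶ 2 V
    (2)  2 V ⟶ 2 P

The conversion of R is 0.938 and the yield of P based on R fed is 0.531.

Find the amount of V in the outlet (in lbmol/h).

Conversion of R: R consumed = 2ξ₁ = 0.938 × 631 → ξ₁ = 295.9 lbmol/h.
Yield of P: 2ξ₂ / 631 = 0.531 → ξ₂ = 167.5 lbmol/h.
Outlet amounts (n = n₀ + Σ ν·ξ):
  R: 631 − 2(295.9) = 39.12
  V: 0 + 2(295.9) − 2(167.5) = 256.8
  P: 0 + 2(167.5) = 335.1

257 lbmol/h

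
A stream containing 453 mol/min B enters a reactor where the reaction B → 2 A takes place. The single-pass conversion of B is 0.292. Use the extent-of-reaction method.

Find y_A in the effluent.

0.452

B reacted = 0.292 × 453 = 132.3 mol/min; ν_B = −1, so ξ = 132.3/1 = 132.3 mol/min.
Outlet amounts (n = n₀ + ν ξ):
  B: 453 − 1(132.3) = 320.7
  A: 0 + 2(132.3) = 264.6
Total out = 585.3 mol/min; y_A = 264.6 / 585.3 = 0.452.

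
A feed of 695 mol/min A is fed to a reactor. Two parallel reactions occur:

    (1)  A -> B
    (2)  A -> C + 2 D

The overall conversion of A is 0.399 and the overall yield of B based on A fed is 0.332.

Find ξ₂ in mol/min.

Yield of B: 1ξ₁ / 695 = 0.332 → ξ₁ = 230.7 mol/min.
Conversion of A: 1ξ₁ + 1ξ₂ = 0.399 × 695 = 277.3 → ξ₂ = 46.56 mol/min.
Outlet amounts (n = n₀ + Σ ν·ξ):
  A: 695 − 1(230.7) − 1(46.56) = 417.7
  B: 0 + 1(230.7) = 230.7
  C: 0 + 1(46.56) = 46.56
  D: 0 + 2(46.56) = 93.13

ξ₂ = 46.6 mol/min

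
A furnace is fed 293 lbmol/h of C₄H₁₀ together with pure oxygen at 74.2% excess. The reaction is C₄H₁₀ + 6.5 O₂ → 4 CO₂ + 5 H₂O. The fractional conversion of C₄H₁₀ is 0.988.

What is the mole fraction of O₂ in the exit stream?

0.355

Stoichiometric O₂ = 6.5 × 293 = 1904 lbmol/h; O₂ fed = 1904 × 1.742 = 3318 lbmol/h.
Fuel reacted = 0.988 × 293 → ξ = 289.5 lbmol/h.
Outlet (n = n₀ + ν ξ):
  C₄H₁₀: 293 − 1(289.5) = 3.516
  O₂: 3318 − 6.5(289.5) = 1436
  CO₂: 0 + 4(289.5) = 1158
  H₂O: 0 + 5(289.5) = 1447
Total out = 4045 lbmol/h; y_O₂ = 1436 / 4045 = 0.355.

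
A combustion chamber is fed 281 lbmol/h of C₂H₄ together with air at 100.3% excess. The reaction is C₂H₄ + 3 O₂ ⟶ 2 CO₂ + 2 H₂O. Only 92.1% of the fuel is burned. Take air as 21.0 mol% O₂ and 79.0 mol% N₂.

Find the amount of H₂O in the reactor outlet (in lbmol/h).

Stoichiometric O₂ = 3 × 281 = 843 lbmol/h; O₂ fed = 843 × 2.003 = 1689 lbmol/h.
N₂ fed = 1689 × 79/21 = 6352 lbmol/h.
Fuel reacted = 0.921 × 281 → ξ = 258.8 lbmol/h.
Outlet (n = n₀ + ν ξ):
  C₂H₄: 281 − 1(258.8) = 22.2
  O₂: 1689 − 3(258.8) = 912.1
  N₂: 6352 (inert)
  CO₂: 0 + 2(258.8) = 517.6
  H₂O: 0 + 2(258.8) = 517.6

518 lbmol/h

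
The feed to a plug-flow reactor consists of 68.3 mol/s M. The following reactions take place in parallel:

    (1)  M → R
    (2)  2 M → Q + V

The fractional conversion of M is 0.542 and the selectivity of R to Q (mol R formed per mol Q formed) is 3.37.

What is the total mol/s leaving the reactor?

68.3 mol/s

Conversion of M: M consumed = 0.542 × 68.3 = 37.02 mol/s = 1ξ₁ + 2ξ₂.
Selectivity: 1ξ₁ / (1ξ₂) = 3.37 → ξ₁ = 3.37 ξ₂.
Substitute: (1·3.37 + 2) ξ₂ = 37.02 → ξ₂ = 6.894 mol/s, ξ₁ = 23.23 mol/s.
Outlet amounts (n = n₀ + Σ ν·ξ):
  M: 68.3 − 1(23.23) − 2(6.894) = 31.28
  R: 0 + 1(23.23) = 23.23
  Q: 0 + 1(6.894) = 6.894
  V: 0 + 1(6.894) = 6.894
Total out = 31.28 + 23.23 + 6.894 + 6.894 = 68.3 mol/s.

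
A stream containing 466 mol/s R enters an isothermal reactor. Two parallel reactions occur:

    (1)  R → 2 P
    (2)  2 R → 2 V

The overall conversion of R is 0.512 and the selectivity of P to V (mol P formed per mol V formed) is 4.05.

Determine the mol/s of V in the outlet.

Conversion of R: R consumed = 0.512 × 466 = 238.6 mol/s = 1ξ₁ + 2ξ₂.
Selectivity: 2ξ₁ / (2ξ₂) = 4.05 → ξ₁ = 4.05 ξ₂.
Substitute: (1·4.05 + 2) ξ₂ = 238.6 → ξ₂ = 39.44 mol/s, ξ₁ = 159.7 mol/s.
Outlet amounts (n = n₀ + Σ ν·ξ):
  R: 466 − 1(159.7) − 2(39.44) = 227.4
  P: 0 + 2(159.7) = 319.4
  V: 0 + 2(39.44) = 78.87

78.9 mol/s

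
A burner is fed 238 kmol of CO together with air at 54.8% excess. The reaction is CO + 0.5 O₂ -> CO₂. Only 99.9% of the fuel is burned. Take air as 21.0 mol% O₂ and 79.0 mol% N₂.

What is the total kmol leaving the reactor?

Stoichiometric O₂ = 0.5 × 238 = 119 kmol; O₂ fed = 119 × 1.548 = 184.2 kmol.
N₂ fed = 184.2 × 79/21 = 693 kmol.
Fuel reacted = 0.999 × 238 → ξ = 237.8 kmol.
Outlet (n = n₀ + ν ξ):
  CO: 238 − 1(237.8) = 0.238
  O₂: 184.2 − 0.5(237.8) = 65.33
  N₂: 693 (inert)
  CO₂: 0 + 1(237.8) = 237.8
Total out = 0.238 + 65.33 + 693 + 237.8 = 996.3 kmol.

996 kmol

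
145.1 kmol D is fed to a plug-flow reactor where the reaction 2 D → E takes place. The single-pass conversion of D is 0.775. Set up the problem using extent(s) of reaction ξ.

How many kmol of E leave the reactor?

56.2 kmol

D reacted = 0.775 × 145.1 = 112.5 kmol; ν_D = −2, so ξ = 112.5/2 = 56.23 kmol.
Outlet amounts (n = n₀ + ν ξ):
  D: 145.1 − 2(56.23) = 32.65
  E: 0 + 1(56.23) = 56.23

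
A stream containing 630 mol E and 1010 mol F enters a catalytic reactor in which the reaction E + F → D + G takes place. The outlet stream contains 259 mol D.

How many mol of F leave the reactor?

751 mol

For D: n = n₀ + 1ξ → 259 = 0 + 1ξ, giving ξ = 259 mol.
Outlet amounts (n = n₀ + ν ξ):
  E: 630 − 1(259) = 371
  F: 1010 − 1(259) = 751
  D: 0 + 1(259) = 259
  G: 0 + 1(259) = 259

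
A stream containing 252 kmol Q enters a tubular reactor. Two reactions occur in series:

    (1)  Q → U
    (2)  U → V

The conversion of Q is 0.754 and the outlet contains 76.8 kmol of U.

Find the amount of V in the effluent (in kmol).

113 kmol

Conversion of Q: Q consumed = 1ξ₁ = 0.754 × 252 → ξ₁ = 190 kmol.
U balance: n_U = 0 + 1ξ₁ − 1ξ₂ = 76.8 → ξ₂ = (1·190 − 76.8)/1 = 113.2 kmol.
Outlet amounts (n = n₀ + Σ ν·ξ):
  Q: 252 − 1(190) = 61.99
  U: 0 + 1(190) − 1(113.2) = 76.8
  V: 0 + 1(113.2) = 113.2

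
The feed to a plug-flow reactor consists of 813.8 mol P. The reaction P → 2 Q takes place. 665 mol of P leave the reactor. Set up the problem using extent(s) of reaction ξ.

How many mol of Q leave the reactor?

298 mol

For P: n = n₀ − 1ξ → 665 = 813.8 − 1ξ, giving ξ = 148.8 mol.
Outlet amounts (n = n₀ + ν ξ):
  P: 813.8 − 1(148.8) = 665
  Q: 0 + 2(148.8) = 297.6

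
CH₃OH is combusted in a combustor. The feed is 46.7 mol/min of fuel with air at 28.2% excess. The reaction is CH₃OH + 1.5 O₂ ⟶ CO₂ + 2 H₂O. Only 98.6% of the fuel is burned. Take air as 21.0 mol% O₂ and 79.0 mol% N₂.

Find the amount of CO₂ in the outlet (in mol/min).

Stoichiometric O₂ = 1.5 × 46.7 = 70.05 mol/min; O₂ fed = 70.05 × 1.282 = 89.8 mol/min.
N₂ fed = 89.8 × 79/21 = 337.8 mol/min.
Fuel reacted = 0.986 × 46.7 → ξ = 46.05 mol/min.
Outlet (n = n₀ + ν ξ):
  CH₃OH: 46.7 − 1(46.05) = 0.6538
  O₂: 89.8 − 1.5(46.05) = 20.73
  N₂: 337.8 (inert)
  CO₂: 0 + 1(46.05) = 46.05
  H₂O: 0 + 2(46.05) = 92.09

46 mol/min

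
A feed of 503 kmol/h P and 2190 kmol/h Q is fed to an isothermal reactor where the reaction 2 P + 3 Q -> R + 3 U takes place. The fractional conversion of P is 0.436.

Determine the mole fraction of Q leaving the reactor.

0.72

P reacted = 0.436 × 503 = 219.3 kmol/h; ν_P = −2, so ξ = 219.3/2 = 109.7 kmol/h.
Outlet amounts (n = n₀ + ν ξ):
  P: 503 − 2(109.7) = 283.7
  Q: 2190 − 3(109.7) = 1861
  R: 0 + 1(109.7) = 109.7
  U: 0 + 3(109.7) = 329
Total out = 2583 kmol/h; y_Q = 1861 / 2583 = 0.7204.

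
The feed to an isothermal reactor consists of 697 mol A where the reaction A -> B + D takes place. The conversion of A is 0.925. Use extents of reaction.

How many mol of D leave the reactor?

A reacted = 0.925 × 697 = 644.7 mol; ν_A = −1, so ξ = 644.7/1 = 644.7 mol.
Outlet amounts (n = n₀ + ν ξ):
  A: 697 − 1(644.7) = 52.27
  B: 0 + 1(644.7) = 644.7
  D: 0 + 1(644.7) = 644.7

645 mol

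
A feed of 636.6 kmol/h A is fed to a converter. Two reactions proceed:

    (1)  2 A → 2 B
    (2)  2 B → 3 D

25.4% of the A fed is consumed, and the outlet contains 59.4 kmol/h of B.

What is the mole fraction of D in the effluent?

0.223

Conversion of A: A consumed = 2ξ₁ = 0.254 × 636.6 → ξ₁ = 80.85 kmol/h.
B balance: n_B = 0 + 2ξ₁ − 2ξ₂ = 59.4 → ξ₂ = (2·80.85 − 59.4)/2 = 51.15 kmol/h.
Outlet amounts (n = n₀ + Σ ν·ξ):
  A: 636.6 − 2(80.85) = 474.9
  B: 0 + 2(80.85) − 2(51.15) = 59.4
  D: 0 + 3(51.15) = 153.4
Total out = 687.7 kmol/h; y_D = 153.4 / 687.7 = 0.2231.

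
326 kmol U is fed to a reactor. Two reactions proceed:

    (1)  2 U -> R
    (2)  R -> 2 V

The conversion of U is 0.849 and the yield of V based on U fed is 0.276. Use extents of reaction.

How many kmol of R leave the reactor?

Conversion of U: U consumed = 2ξ₁ = 0.849 × 326 → ξ₁ = 138.4 kmol.
Yield of V: 2ξ₂ / 326 = 0.276 → ξ₂ = 44.99 kmol.
Outlet amounts (n = n₀ + Σ ν·ξ):
  U: 326 − 2(138.4) = 49.23
  R: 0 + 1(138.4) − 1(44.99) = 93.4
  V: 0 + 2(44.99) = 89.98

93.4 kmol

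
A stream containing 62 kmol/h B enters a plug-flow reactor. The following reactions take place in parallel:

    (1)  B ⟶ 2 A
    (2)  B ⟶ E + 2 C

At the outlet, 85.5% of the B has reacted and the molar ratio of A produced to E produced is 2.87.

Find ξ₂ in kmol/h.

Conversion of B: B consumed = 0.855 × 62 = 53.01 kmol/h = 1ξ₁ + 1ξ₂.
Selectivity: 2ξ₁ / (1ξ₂) = 2.87 → ξ₁ = 1.435 ξ₂.
Substitute: (1·1.435 + 1) ξ₂ = 53.01 → ξ₂ = 21.77 kmol/h, ξ₁ = 31.24 kmol/h.
Outlet amounts (n = n₀ + Σ ν·ξ):
  B: 62 − 1(31.24) − 1(21.77) = 8.99
  A: 0 + 2(31.24) = 62.48
  E: 0 + 1(21.77) = 21.77
  C: 0 + 2(21.77) = 43.54

ξ₂ = 21.8 kmol/h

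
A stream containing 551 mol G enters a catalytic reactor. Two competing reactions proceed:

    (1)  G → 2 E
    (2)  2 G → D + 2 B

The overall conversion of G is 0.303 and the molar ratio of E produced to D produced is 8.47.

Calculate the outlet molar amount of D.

Conversion of G: G consumed = 0.303 × 551 = 167 mol = 1ξ₁ + 2ξ₂.
Selectivity: 2ξ₁ / (1ξ₂) = 8.47 → ξ₁ = 4.235 ξ₂.
Substitute: (1·4.235 + 2) ξ₂ = 167 → ξ₂ = 26.78 mol, ξ₁ = 113.4 mol.
Outlet amounts (n = n₀ + Σ ν·ξ):
  G: 551 − 1(113.4) − 2(26.78) = 384
  E: 0 + 2(113.4) = 226.8
  D: 0 + 1(26.78) = 26.78
  B: 0 + 2(26.78) = 53.55

26.8 mol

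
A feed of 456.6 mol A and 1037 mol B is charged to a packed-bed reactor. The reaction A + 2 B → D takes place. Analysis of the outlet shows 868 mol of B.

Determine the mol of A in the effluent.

372 mol

For B: n = n₀ − 2ξ → 868 = 1037 − 2ξ, giving ξ = 84.5 mol.
Outlet amounts (n = n₀ + ν ξ):
  A: 456.6 − 1(84.5) = 372.1
  B: 1037 − 2(84.5) = 868
  D: 0 + 1(84.5) = 84.5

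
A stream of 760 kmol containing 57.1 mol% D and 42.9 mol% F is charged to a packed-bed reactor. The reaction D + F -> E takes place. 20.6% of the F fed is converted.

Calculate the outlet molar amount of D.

367 kmol

F reacted = 0.206 × 326 = 67.16 kmol; ν_F = −1, so ξ = 67.16/1 = 67.16 kmol.
Outlet amounts (n = n₀ + ν ξ):
  D: 434 − 1(67.16) = 366.8
  F: 326 − 1(67.16) = 258.9
  E: 0 + 1(67.16) = 67.16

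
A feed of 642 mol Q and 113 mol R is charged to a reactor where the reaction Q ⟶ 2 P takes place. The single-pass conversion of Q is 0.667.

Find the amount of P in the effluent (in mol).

Q reacted = 0.667 × 642 = 428.2 mol; ν_Q = −1, so ξ = 428.2/1 = 428.2 mol.
Outlet amounts (n = n₀ + ν ξ):
  Q: 642 − 1(428.2) = 213.8
  P: 0 + 2(428.2) = 856.4
  R: 113 (inert)

856 mol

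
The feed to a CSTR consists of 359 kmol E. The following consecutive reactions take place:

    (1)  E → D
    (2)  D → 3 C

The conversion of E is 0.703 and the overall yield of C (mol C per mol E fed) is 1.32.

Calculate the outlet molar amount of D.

Conversion of E: E consumed = 1ξ₁ = 0.703 × 359 → ξ₁ = 252.4 kmol.
Yield of C: 3ξ₂ / 359 = 1.32 → ξ₂ = 158 kmol.
Outlet amounts (n = n₀ + Σ ν·ξ):
  E: 359 − 1(252.4) = 106.6
  D: 0 + 1(252.4) − 1(158) = 94.42
  C: 0 + 3(158) = 473.9

94.4 kmol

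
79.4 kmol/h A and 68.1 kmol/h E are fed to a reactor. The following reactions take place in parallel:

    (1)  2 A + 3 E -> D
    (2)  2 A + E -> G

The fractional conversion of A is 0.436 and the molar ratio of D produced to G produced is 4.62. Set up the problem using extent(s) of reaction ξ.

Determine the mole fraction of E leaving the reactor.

0.265

Conversion of A: A consumed = 0.436 × 79.4 = 34.62 kmol/h = 2ξ₁ + 2ξ₂.
Selectivity: 1ξ₁ / (1ξ₂) = 4.62 → ξ₁ = 4.62 ξ₂.
Substitute: (2·4.62 + 2) ξ₂ = 34.62 → ξ₂ = 3.08 kmol/h, ξ₁ = 14.23 kmol/h.
Outlet amounts (n = n₀ + Σ ν·ξ):
  A: 79.4 − 2(14.23) − 2(3.08) = 44.78
  E: 68.1 − 3(14.23) − 1(3.08) = 22.33
  D: 0 + 1(14.23) = 14.23
  G: 0 + 1(3.08) = 3.08
Total out = 84.42 kmol/h; y_E = 22.33 / 84.42 = 0.2645.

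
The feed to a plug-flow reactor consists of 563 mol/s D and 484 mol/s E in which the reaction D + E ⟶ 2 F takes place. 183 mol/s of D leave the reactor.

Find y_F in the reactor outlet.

For D: n = n₀ − 1ξ → 183 = 563 − 1ξ, giving ξ = 380 mol/s.
Outlet amounts (n = n₀ + ν ξ):
  D: 563 − 1(380) = 183
  E: 484 − 1(380) = 104
  F: 0 + 2(380) = 760
Total out = 1047 mol/s; y_F = 760 / 1047 = 0.7259.

0.726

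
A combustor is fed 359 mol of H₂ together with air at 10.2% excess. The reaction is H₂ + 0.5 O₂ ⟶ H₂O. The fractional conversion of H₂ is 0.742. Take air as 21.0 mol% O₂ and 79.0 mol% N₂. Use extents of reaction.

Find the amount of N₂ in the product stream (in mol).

Stoichiometric O₂ = 0.5 × 359 = 179.5 mol; O₂ fed = 179.5 × 1.102 = 197.8 mol.
N₂ fed = 197.8 × 79/21 = 744.1 mol.
Fuel reacted = 0.742 × 359 → ξ = 266.4 mol.
Outlet (n = n₀ + ν ξ):
  H₂: 359 − 1(266.4) = 92.62
  O₂: 197.8 − 0.5(266.4) = 64.62
  N₂: 744.1 (inert)
  H₂O: 0 + 1(266.4) = 266.4

744 mol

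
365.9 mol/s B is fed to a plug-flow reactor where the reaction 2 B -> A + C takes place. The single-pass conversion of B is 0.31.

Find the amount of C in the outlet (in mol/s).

B reacted = 0.31 × 365.9 = 113.4 mol/s; ν_B = −2, so ξ = 113.4/2 = 56.71 mol/s.
Outlet amounts (n = n₀ + ν ξ):
  B: 365.9 − 2(56.71) = 252.5
  A: 0 + 1(56.71) = 56.71
  C: 0 + 1(56.71) = 56.71

56.7 mol/s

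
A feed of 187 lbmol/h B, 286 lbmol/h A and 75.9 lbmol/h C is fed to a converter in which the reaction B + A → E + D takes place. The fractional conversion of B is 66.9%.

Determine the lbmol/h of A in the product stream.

161 lbmol/h

B reacted = 0.669 × 187 = 125.1 lbmol/h; ν_B = −1, so ξ = 125.1/1 = 125.1 lbmol/h.
Outlet amounts (n = n₀ + ν ξ):
  B: 187 − 1(125.1) = 61.9
  A: 286 − 1(125.1) = 160.9
  E: 0 + 1(125.1) = 125.1
  D: 0 + 1(125.1) = 125.1
  C: 75.9 (inert)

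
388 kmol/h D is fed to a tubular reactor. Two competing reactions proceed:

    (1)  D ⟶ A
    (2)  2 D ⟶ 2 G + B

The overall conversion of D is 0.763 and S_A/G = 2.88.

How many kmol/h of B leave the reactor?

Conversion of D: D consumed = 0.763 × 388 = 296 kmol/h = 1ξ₁ + 2ξ₂.
Selectivity: 1ξ₁ / (2ξ₂) = 2.88 → ξ₁ = 5.76 ξ₂.
Substitute: (1·5.76 + 2) ξ₂ = 296 → ξ₂ = 38.15 kmol/h, ξ₁ = 219.7 kmol/h.
Outlet amounts (n = n₀ + Σ ν·ξ):
  D: 388 − 1(219.7) − 2(38.15) = 91.96
  A: 0 + 1(219.7) = 219.7
  G: 0 + 2(38.15) = 76.3
  B: 0 + 1(38.15) = 38.15

38.1 kmol/h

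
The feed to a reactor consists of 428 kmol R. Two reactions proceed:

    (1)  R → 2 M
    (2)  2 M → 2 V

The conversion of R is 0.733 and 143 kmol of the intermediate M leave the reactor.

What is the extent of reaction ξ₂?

ξ₂ = 242 kmol

Conversion of R: R consumed = 1ξ₁ = 0.733 × 428 → ξ₁ = 313.7 kmol.
M balance: n_M = 0 + 2ξ₁ − 2ξ₂ = 143 → ξ₂ = (2·313.7 − 143)/2 = 242.2 kmol.
Outlet amounts (n = n₀ + Σ ν·ξ):
  R: 428 − 1(313.7) = 114.3
  M: 0 + 2(313.7) − 2(242.2) = 143
  V: 0 + 2(242.2) = 484.4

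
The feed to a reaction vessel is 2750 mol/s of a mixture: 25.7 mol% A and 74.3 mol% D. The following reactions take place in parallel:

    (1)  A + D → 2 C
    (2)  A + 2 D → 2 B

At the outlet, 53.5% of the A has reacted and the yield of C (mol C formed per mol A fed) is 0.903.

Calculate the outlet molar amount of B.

Yield of C: 2ξ₁ / 706.8 = 0.903 → ξ₁ = 319.1 mol/s.
Conversion of A: 1ξ₁ + 1ξ₂ = 0.535 × 706.8 = 378.1 → ξ₂ = 59.01 mol/s.
Outlet amounts (n = n₀ + Σ ν·ξ):
  A: 706.8 − 1(319.1) − 1(59.01) = 328.6
  D: 2043 − 1(319.1) − 2(59.01) = 1606
  C: 0 + 2(319.1) = 638.2
  B: 0 + 2(59.01) = 118

118 mol/s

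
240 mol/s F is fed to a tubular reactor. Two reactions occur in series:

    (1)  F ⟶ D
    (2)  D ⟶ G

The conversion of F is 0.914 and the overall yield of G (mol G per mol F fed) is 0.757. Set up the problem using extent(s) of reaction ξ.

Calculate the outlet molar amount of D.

Conversion of F: F consumed = 1ξ₁ = 0.914 × 240 → ξ₁ = 219.4 mol/s.
Yield of G: 1ξ₂ / 240 = 0.757 → ξ₂ = 181.7 mol/s.
Outlet amounts (n = n₀ + Σ ν·ξ):
  F: 240 − 1(219.4) = 20.64
  D: 0 + 1(219.4) − 1(181.7) = 37.68
  G: 0 + 1(181.7) = 181.7

37.7 mol/s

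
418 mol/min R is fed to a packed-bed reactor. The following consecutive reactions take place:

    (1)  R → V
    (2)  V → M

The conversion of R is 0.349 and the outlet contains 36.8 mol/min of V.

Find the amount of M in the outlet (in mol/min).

109 mol/min

Conversion of R: R consumed = 1ξ₁ = 0.349 × 418 → ξ₁ = 145.9 mol/min.
V balance: n_V = 0 + 1ξ₁ − 1ξ₂ = 36.8 → ξ₂ = (1·145.9 − 36.8)/1 = 109.1 mol/min.
Outlet amounts (n = n₀ + Σ ν·ξ):
  R: 418 − 1(145.9) = 272.1
  V: 0 + 1(145.9) − 1(109.1) = 36.8
  M: 0 + 1(109.1) = 109.1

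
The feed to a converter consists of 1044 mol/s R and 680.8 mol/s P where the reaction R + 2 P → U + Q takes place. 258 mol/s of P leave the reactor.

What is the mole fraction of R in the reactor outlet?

For P: n = n₀ − 2ξ → 258 = 680.8 − 2ξ, giving ξ = 211.4 mol/s.
Outlet amounts (n = n₀ + ν ξ):
  R: 1044 − 1(211.4) = 832.6
  P: 680.8 − 2(211.4) = 258
  U: 0 + 1(211.4) = 211.4
  Q: 0 + 1(211.4) = 211.4
Total out = 1513 mol/s; y_R = 832.6 / 1513 = 0.5502.

0.55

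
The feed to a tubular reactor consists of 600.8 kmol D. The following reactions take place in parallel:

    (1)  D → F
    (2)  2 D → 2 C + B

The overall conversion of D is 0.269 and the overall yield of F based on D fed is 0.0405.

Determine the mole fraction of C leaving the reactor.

Yield of F: 1ξ₁ / 600.8 = 0.0405 → ξ₁ = 24.33 kmol.
Conversion of D: 1ξ₁ + 2ξ₂ = 0.269 × 600.8 = 161.6 → ξ₂ = 68.64 kmol.
Outlet amounts (n = n₀ + Σ ν·ξ):
  D: 600.8 − 1(24.33) − 2(68.64) = 439.2
  F: 0 + 1(24.33) = 24.33
  C: 0 + 2(68.64) = 137.3
  B: 0 + 1(68.64) = 68.64
Total out = 669.4 kmol; y_C = 137.3 / 669.4 = 0.2051.

0.205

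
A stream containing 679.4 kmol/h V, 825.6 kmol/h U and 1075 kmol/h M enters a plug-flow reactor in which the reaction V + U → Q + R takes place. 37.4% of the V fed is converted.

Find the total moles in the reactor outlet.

2580 kmol/h

V reacted = 0.374 × 679.4 = 254.1 kmol/h; ν_V = −1, so ξ = 254.1/1 = 254.1 kmol/h.
Outlet amounts (n = n₀ + ν ξ):
  V: 679.4 − 1(254.1) = 425.3
  U: 825.6 − 1(254.1) = 571.5
  Q: 0 + 1(254.1) = 254.1
  R: 0 + 1(254.1) = 254.1
  M: 1075 (inert)
Total out = 425.3 + 571.5 + 254.1 + 254.1 + 1075 = 2580 kmol/h.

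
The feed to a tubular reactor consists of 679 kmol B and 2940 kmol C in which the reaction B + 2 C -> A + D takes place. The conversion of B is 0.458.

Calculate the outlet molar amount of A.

311 kmol

B reacted = 0.458 × 679 = 311 kmol; ν_B = −1, so ξ = 311/1 = 311 kmol.
Outlet amounts (n = n₀ + ν ξ):
  B: 679 − 1(311) = 368
  C: 2940 − 2(311) = 2318
  A: 0 + 1(311) = 311
  D: 0 + 1(311) = 311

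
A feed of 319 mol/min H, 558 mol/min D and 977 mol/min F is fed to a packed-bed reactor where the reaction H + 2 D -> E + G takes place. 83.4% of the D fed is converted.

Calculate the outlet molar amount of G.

D reacted = 0.834 × 558 = 465.4 mol/min; ν_D = −2, so ξ = 465.4/2 = 232.7 mol/min.
Outlet amounts (n = n₀ + ν ξ):
  H: 319 − 1(232.7) = 86.31
  D: 558 − 2(232.7) = 92.63
  E: 0 + 1(232.7) = 232.7
  G: 0 + 1(232.7) = 232.7
  F: 977 (inert)

233 mol/min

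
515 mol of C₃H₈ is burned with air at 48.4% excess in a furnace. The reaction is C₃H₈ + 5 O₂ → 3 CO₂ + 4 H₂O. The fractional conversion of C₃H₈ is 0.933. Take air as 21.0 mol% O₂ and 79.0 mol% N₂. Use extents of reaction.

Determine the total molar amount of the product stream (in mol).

Stoichiometric O₂ = 5 × 515 = 2575 mol; O₂ fed = 2575 × 1.484 = 3821 mol.
N₂ fed = 3821 × 79/21 = 14380 mol.
Fuel reacted = 0.933 × 515 → ξ = 480.5 mol.
Outlet (n = n₀ + ν ξ):
  C₃H₈: 515 − 1(480.5) = 34.5
  O₂: 3821 − 5(480.5) = 1419
  N₂: 14380 (inert)
  CO₂: 0 + 3(480.5) = 1441
  H₂O: 0 + 4(480.5) = 1922
Total out = 34.5 + 1419 + 14380 + 1441 + 1922 = 19190 mol.

19200 mol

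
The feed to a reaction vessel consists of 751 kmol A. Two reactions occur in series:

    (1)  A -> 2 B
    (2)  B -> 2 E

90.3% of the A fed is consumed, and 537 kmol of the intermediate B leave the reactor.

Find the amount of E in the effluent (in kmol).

Conversion of A: A consumed = 1ξ₁ = 0.903 × 751 → ξ₁ = 678.2 kmol.
B balance: n_B = 0 + 2ξ₁ − 1ξ₂ = 537 → ξ₂ = (2·678.2 − 537)/1 = 819.3 kmol.
Outlet amounts (n = n₀ + Σ ν·ξ):
  A: 751 − 1(678.2) = 72.85
  B: 0 + 2(678.2) − 1(819.3) = 537
  E: 0 + 2(819.3) = 1639

1640 kmol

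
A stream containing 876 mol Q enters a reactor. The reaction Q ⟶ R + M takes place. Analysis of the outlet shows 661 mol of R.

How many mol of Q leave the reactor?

215 mol

For R: n = n₀ + 1ξ → 661 = 0 + 1ξ, giving ξ = 661 mol.
Outlet amounts (n = n₀ + ν ξ):
  Q: 876 − 1(661) = 215
  R: 0 + 1(661) = 661
  M: 0 + 1(661) = 661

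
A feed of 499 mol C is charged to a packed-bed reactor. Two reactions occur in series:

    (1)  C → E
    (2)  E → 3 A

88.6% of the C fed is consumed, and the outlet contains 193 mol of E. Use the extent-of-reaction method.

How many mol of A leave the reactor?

747 mol

Conversion of C: C consumed = 1ξ₁ = 0.886 × 499 → ξ₁ = 442.1 mol.
E balance: n_E = 0 + 1ξ₁ − 1ξ₂ = 193 → ξ₂ = (1·442.1 − 193)/1 = 249.1 mol.
Outlet amounts (n = n₀ + Σ ν·ξ):
  C: 499 − 1(442.1) = 56.89
  E: 0 + 1(442.1) − 1(249.1) = 193
  A: 0 + 3(249.1) = 747.3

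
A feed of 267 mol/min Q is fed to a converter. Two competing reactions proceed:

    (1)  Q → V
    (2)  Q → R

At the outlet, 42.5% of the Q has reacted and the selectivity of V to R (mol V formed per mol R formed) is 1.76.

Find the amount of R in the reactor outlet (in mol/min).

Conversion of Q: Q consumed = 0.425 × 267 = 113.5 mol/min = 1ξ₁ + 1ξ₂.
Selectivity: 1ξ₁ / (1ξ₂) = 1.76 → ξ₁ = 1.76 ξ₂.
Substitute: (1·1.76 + 1) ξ₂ = 113.5 → ξ₂ = 41.11 mol/min, ξ₁ = 72.36 mol/min.
Outlet amounts (n = n₀ + Σ ν·ξ):
  Q: 267 − 1(72.36) − 1(41.11) = 153.5
  V: 0 + 1(72.36) = 72.36
  R: 0 + 1(41.11) = 41.11

41.1 mol/min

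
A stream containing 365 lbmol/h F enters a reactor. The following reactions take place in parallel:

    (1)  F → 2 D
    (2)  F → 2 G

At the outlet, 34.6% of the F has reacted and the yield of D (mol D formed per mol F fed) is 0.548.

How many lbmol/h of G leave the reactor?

Yield of D: 2ξ₁ / 365 = 0.548 → ξ₁ = 100 lbmol/h.
Conversion of F: 1ξ₁ + 1ξ₂ = 0.346 × 365 = 126.3 → ξ₂ = 26.28 lbmol/h.
Outlet amounts (n = n₀ + Σ ν·ξ):
  F: 365 − 1(100) − 1(26.28) = 238.7
  D: 0 + 2(100) = 200
  G: 0 + 2(26.28) = 52.56

52.6 lbmol/h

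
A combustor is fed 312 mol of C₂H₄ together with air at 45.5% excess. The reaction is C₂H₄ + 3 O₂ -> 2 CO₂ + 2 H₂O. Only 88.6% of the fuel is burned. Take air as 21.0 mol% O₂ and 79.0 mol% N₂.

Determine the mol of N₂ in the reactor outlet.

Stoichiometric O₂ = 3 × 312 = 936 mol; O₂ fed = 936 × 1.455 = 1362 mol.
N₂ fed = 1362 × 79/21 = 5123 mol.
Fuel reacted = 0.886 × 312 → ξ = 276.4 mol.
Outlet (n = n₀ + ν ξ):
  C₂H₄: 312 − 1(276.4) = 35.57
  O₂: 1362 − 3(276.4) = 532.6
  N₂: 5123 (inert)
  CO₂: 0 + 2(276.4) = 552.9
  H₂O: 0 + 2(276.4) = 552.9

5120 mol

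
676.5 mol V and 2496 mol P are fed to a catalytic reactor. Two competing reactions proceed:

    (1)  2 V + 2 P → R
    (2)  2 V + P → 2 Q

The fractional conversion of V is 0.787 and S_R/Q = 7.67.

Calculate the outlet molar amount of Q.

32.6 mol

Conversion of V: V consumed = 0.787 × 676.5 = 532.4 mol = 2ξ₁ + 2ξ₂.
Selectivity: 1ξ₁ / (2ξ₂) = 7.67 → ξ₁ = 15.34 ξ₂.
Substitute: (2·15.34 + 2) ξ₂ = 532.4 → ξ₂ = 16.29 mol, ξ₁ = 249.9 mol.
Outlet amounts (n = n₀ + Σ ν·ξ):
  V: 676.5 − 2(249.9) − 2(16.29) = 144.1
  P: 2496 − 2(249.9) − 1(16.29) = 1980
  R: 0 + 1(249.9) = 249.9
  Q: 0 + 2(16.29) = 32.58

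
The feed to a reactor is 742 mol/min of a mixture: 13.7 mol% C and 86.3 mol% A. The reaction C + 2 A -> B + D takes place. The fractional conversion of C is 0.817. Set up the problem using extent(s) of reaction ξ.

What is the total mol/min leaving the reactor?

C reacted = 0.817 × 101.7 = 83.05 mol/min; ν_C = −1, so ξ = 83.05/1 = 83.05 mol/min.
Outlet amounts (n = n₀ + ν ξ):
  C: 101.7 − 1(83.05) = 18.6
  A: 640.3 − 2(83.05) = 474.2
  B: 0 + 1(83.05) = 83.05
  D: 0 + 1(83.05) = 83.05
Total out = 18.6 + 474.2 + 83.05 + 83.05 = 658.9 mol/min.

659 mol/min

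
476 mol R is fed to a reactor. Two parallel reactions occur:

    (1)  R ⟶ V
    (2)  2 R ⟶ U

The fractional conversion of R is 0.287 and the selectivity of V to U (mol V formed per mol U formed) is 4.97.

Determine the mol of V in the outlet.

97.4 mol

Conversion of R: R consumed = 0.287 × 476 = 136.6 mol = 1ξ₁ + 2ξ₂.
Selectivity: 1ξ₁ / (1ξ₂) = 4.97 → ξ₁ = 4.97 ξ₂.
Substitute: (1·4.97 + 2) ξ₂ = 136.6 → ξ₂ = 19.6 mol, ξ₁ = 97.41 mol.
Outlet amounts (n = n₀ + Σ ν·ξ):
  R: 476 − 1(97.41) − 2(19.6) = 339.4
  V: 0 + 1(97.41) = 97.41
  U: 0 + 1(19.6) = 19.6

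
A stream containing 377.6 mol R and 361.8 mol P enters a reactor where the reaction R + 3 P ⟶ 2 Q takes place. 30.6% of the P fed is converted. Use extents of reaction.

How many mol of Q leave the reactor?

73.8 mol

P reacted = 0.306 × 361.8 = 110.7 mol; ν_P = −3, so ξ = 110.7/3 = 36.9 mol.
Outlet amounts (n = n₀ + ν ξ):
  R: 377.6 − 1(36.9) = 340.7
  P: 361.8 − 3(36.9) = 251.1
  Q: 0 + 2(36.9) = 73.81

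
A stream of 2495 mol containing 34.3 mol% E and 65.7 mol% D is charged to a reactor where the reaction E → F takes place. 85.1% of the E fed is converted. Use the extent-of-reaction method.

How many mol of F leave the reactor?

728 mol

E reacted = 0.851 × 855.8 = 728.3 mol; ν_E = −1, so ξ = 728.3/1 = 728.3 mol.
Outlet amounts (n = n₀ + ν ξ):
  E: 855.8 − 1(728.3) = 127.5
  F: 0 + 1(728.3) = 728.3
  D: 1639 (inert)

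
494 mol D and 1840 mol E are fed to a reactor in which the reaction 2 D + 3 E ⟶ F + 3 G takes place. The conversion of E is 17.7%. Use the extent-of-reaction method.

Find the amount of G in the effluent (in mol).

326 mol

E reacted = 0.177 × 1840 = 325.7 mol; ν_E = −3, so ξ = 325.7/3 = 108.6 mol.
Outlet amounts (n = n₀ + ν ξ):
  D: 494 − 2(108.6) = 276.9
  E: 1840 − 3(108.6) = 1514
  F: 0 + 1(108.6) = 108.6
  G: 0 + 3(108.6) = 325.7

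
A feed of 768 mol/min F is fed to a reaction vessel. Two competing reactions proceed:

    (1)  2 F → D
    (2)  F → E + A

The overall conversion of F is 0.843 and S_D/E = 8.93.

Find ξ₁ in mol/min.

Conversion of F: F consumed = 0.843 × 768 = 647.4 mol/min = 2ξ₁ + 1ξ₂.
Selectivity: 1ξ₁ / (1ξ₂) = 8.93 → ξ₁ = 8.93 ξ₂.
Substitute: (2·8.93 + 1) ξ₂ = 647.4 → ξ₂ = 34.33 mol/min, ξ₁ = 306.5 mol/min.
Outlet amounts (n = n₀ + Σ ν·ξ):
  F: 768 − 2(306.5) − 1(34.33) = 120.6
  D: 0 + 1(306.5) = 306.5
  E: 0 + 1(34.33) = 34.33
  A: 0 + 1(34.33) = 34.33

ξ₁ = 307 mol/min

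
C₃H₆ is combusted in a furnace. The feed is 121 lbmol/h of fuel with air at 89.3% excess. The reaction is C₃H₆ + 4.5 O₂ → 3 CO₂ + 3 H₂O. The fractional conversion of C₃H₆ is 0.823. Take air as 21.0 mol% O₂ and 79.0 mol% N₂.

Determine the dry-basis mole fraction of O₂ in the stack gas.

Stoichiometric O₂ = 4.5 × 121 = 544.5 lbmol/h; O₂ fed = 544.5 × 1.893 = 1031 lbmol/h.
N₂ fed = 1031 × 79/21 = 3878 lbmol/h.
Fuel reacted = 0.823 × 121 → ξ = 99.58 lbmol/h.
Outlet (n = n₀ + ν ξ):
  C₃H₆: 121 − 1(99.58) = 21.42
  O₂: 1031 − 4.5(99.58) = 582.6
  N₂: 3878 (inert)
  CO₂: 0 + 3(99.58) = 298.7
  H₂O: 0 + 3(99.58) = 298.7
Dry total = 4780 lbmol/h; y_O₂ (dry) = 582.6 / 4780 = 0.1219.

0.122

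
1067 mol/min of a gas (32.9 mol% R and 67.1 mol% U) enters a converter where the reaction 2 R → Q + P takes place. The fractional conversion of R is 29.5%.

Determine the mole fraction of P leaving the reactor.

R reacted = 0.295 × 351 = 103.6 mol/min; ν_R = −2, so ξ = 103.6/2 = 51.78 mol/min.
Outlet amounts (n = n₀ + ν ξ):
  R: 351 − 2(51.78) = 247.5
  Q: 0 + 1(51.78) = 51.78
  P: 0 + 1(51.78) = 51.78
  U: 716 (inert)
Total out = 1067 mol/min; y_P = 51.78 / 1067 = 0.04853.

0.0485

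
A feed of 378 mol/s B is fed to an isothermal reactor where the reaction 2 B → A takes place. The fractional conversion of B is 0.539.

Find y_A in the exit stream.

B reacted = 0.539 × 378 = 203.7 mol/s; ν_B = −2, so ξ = 203.7/2 = 101.9 mol/s.
Outlet amounts (n = n₀ + ν ξ):
  B: 378 − 2(101.9) = 174.3
  A: 0 + 1(101.9) = 101.9
Total out = 276.1 mol/s; y_A = 101.9 / 276.1 = 0.3689.

0.369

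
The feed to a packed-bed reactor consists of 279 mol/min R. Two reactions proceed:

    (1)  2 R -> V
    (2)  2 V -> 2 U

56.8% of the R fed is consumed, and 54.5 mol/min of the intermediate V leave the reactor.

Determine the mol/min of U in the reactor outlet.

24.7 mol/min

Conversion of R: R consumed = 2ξ₁ = 0.568 × 279 → ξ₁ = 79.24 mol/min.
V balance: n_V = 0 + 1ξ₁ − 2ξ₂ = 54.5 → ξ₂ = (1·79.24 − 54.5)/2 = 12.37 mol/min.
Outlet amounts (n = n₀ + Σ ν·ξ):
  R: 279 − 2(79.24) = 120.5
  V: 0 + 1(79.24) − 2(12.37) = 54.5
  U: 0 + 2(12.37) = 24.74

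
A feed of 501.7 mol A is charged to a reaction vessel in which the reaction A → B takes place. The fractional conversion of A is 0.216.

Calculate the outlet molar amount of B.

108 mol

A reacted = 0.216 × 501.7 = 108.4 mol; ν_A = −1, so ξ = 108.4/1 = 108.4 mol.
Outlet amounts (n = n₀ + ν ξ):
  A: 501.7 − 1(108.4) = 393.3
  B: 0 + 1(108.4) = 108.4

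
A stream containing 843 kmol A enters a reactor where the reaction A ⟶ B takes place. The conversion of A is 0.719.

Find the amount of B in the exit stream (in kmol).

A reacted = 0.719 × 843 = 606.1 kmol; ν_A = −1, so ξ = 606.1/1 = 606.1 kmol.
Outlet amounts (n = n₀ + ν ξ):
  A: 843 − 1(606.1) = 236.9
  B: 0 + 1(606.1) = 606.1

606 kmol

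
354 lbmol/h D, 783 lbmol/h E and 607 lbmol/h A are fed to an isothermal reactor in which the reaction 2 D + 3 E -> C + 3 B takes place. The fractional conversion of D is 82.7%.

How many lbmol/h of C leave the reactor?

146 lbmol/h

D reacted = 0.827 × 354 = 292.8 lbmol/h; ν_D = −2, so ξ = 292.8/2 = 146.4 lbmol/h.
Outlet amounts (n = n₀ + ν ξ):
  D: 354 − 2(146.4) = 61.24
  E: 783 − 3(146.4) = 343.9
  C: 0 + 1(146.4) = 146.4
  B: 0 + 3(146.4) = 439.1
  A: 607 (inert)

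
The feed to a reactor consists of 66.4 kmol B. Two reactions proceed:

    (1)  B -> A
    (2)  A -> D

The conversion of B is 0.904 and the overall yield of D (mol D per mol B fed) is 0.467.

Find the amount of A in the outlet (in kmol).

Conversion of B: B consumed = 1ξ₁ = 0.904 × 66.4 → ξ₁ = 60.03 kmol.
Yield of D: 1ξ₂ / 66.4 = 0.467 → ξ₂ = 31.01 kmol.
Outlet amounts (n = n₀ + Σ ν·ξ):
  B: 66.4 − 1(60.03) = 6.374
  A: 0 + 1(60.03) − 1(31.01) = 29.02
  D: 0 + 1(31.01) = 31.01

29 kmol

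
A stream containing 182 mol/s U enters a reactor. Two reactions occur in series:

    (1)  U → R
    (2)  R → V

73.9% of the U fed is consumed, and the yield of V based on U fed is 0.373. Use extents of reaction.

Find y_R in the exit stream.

0.366

Conversion of U: U consumed = 1ξ₁ = 0.739 × 182 → ξ₁ = 134.5 mol/s.
Yield of V: 1ξ₂ / 182 = 0.373 → ξ₂ = 67.89 mol/s.
Outlet amounts (n = n₀ + Σ ν·ξ):
  U: 182 − 1(134.5) = 47.5
  R: 0 + 1(134.5) − 1(67.89) = 66.61
  V: 0 + 1(67.89) = 67.89
Total out = 182 mol/s; y_R = 66.61 / 182 = 0.366.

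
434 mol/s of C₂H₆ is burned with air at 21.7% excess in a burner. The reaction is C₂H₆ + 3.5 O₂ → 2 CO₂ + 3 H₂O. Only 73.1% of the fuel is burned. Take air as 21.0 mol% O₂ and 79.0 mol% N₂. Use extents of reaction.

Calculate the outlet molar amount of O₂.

Stoichiometric O₂ = 3.5 × 434 = 1519 mol/s; O₂ fed = 1519 × 1.217 = 1849 mol/s.
N₂ fed = 1849 × 79/21 = 6954 mol/s.
Fuel reacted = 0.731 × 434 → ξ = 317.3 mol/s.
Outlet (n = n₀ + ν ξ):
  C₂H₆: 434 − 1(317.3) = 116.7
  O₂: 1849 − 3.5(317.3) = 738.2
  N₂: 6954 (inert)
  CO₂: 0 + 2(317.3) = 634.5
  H₂O: 0 + 3(317.3) = 951.8

738 mol/s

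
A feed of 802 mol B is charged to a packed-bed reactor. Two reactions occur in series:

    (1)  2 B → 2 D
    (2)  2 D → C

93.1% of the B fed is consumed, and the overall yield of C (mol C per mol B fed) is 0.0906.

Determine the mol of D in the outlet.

601 mol

Conversion of B: B consumed = 2ξ₁ = 0.931 × 802 → ξ₁ = 373.3 mol.
Yield of C: 1ξ₂ / 802 = 0.0906 → ξ₂ = 72.66 mol.
Outlet amounts (n = n₀ + Σ ν·ξ):
  B: 802 − 2(373.3) = 55.34
  D: 0 + 2(373.3) − 2(72.66) = 601.3
  C: 0 + 1(72.66) = 72.66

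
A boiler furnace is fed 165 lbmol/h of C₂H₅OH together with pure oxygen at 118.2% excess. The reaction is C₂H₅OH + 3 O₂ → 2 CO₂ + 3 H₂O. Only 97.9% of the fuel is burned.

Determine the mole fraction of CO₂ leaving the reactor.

0.23

Stoichiometric O₂ = 3 × 165 = 495 lbmol/h; O₂ fed = 495 × 2.182 = 1080 lbmol/h.
Fuel reacted = 0.979 × 165 → ξ = 161.5 lbmol/h.
Outlet (n = n₀ + ν ξ):
  C₂H₅OH: 165 − 1(161.5) = 3.465
  O₂: 1080 − 3(161.5) = 595.5
  CO₂: 0 + 2(161.5) = 323.1
  H₂O: 0 + 3(161.5) = 484.6
Total out = 1407 lbmol/h; y_CO₂ = 323.1 / 1407 = 0.2297.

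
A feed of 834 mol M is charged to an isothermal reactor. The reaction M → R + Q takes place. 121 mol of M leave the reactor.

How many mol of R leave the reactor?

For M: n = n₀ − 1ξ → 121 = 834 − 1ξ, giving ξ = 713 mol.
Outlet amounts (n = n₀ + ν ξ):
  M: 834 − 1(713) = 121
  R: 0 + 1(713) = 713
  Q: 0 + 1(713) = 713

713 mol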